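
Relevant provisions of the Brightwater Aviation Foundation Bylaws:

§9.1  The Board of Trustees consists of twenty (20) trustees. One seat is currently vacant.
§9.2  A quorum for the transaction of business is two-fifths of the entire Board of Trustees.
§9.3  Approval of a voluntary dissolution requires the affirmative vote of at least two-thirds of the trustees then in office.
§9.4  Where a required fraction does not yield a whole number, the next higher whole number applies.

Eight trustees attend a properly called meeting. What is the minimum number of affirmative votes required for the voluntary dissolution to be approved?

13

The voluntary dissolution requires two-thirds of the trustees then in office (19).
2/3 of 19 = 12.67, rounded up to 13.
(Only 8 can vote, so the voluntary dissolution cannot pass at this meeting, but the required vote is still 13.)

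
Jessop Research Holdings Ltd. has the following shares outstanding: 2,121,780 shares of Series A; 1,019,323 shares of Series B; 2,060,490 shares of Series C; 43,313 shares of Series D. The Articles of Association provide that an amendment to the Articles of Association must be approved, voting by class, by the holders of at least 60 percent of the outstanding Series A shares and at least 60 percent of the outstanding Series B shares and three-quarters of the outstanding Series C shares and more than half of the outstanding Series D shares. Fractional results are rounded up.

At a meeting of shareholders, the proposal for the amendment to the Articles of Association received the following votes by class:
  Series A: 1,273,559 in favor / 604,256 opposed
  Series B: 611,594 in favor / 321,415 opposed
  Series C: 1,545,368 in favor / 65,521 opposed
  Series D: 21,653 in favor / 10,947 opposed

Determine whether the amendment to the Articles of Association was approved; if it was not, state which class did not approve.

Series A: 3/5 of 2121780 = 1273068; 1,273,068 required, 1,273,559 in favor — approved.
Series B: 3/5 of 1019323 = 611593.80, rounded up to 611594; 611,594 required, 611,594 in favor — approved.
Series C: 3/4 of 2060490 = 1545367.50, rounded up to 1545368; 1,545,368 required, 1,545,368 in favor — approved.
Series D: a majority of 43313 is 21657; 21,657 required, 21,653 in favor — not approved.

Not approved — the Series D shares did not give the required vote.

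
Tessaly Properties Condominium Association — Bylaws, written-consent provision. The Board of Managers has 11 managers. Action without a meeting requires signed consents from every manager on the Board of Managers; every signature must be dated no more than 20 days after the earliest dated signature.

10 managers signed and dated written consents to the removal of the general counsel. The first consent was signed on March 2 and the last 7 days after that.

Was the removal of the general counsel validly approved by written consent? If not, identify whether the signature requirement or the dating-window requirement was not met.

Not effective — insufficient signatures.

Signatures required: every one of 11 — unanimous means all 11, so 11 needed; 10 signed. Insufficient.
Dating window: the latest signature is 7 days after the earliest; the limit is 20 days. Within the window.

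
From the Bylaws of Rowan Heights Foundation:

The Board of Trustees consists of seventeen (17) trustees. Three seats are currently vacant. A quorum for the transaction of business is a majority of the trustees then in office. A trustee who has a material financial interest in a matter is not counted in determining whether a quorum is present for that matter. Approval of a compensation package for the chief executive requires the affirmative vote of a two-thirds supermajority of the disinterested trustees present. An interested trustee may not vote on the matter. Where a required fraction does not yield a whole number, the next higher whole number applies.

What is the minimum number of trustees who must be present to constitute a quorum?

A majority of 14 is 8.

8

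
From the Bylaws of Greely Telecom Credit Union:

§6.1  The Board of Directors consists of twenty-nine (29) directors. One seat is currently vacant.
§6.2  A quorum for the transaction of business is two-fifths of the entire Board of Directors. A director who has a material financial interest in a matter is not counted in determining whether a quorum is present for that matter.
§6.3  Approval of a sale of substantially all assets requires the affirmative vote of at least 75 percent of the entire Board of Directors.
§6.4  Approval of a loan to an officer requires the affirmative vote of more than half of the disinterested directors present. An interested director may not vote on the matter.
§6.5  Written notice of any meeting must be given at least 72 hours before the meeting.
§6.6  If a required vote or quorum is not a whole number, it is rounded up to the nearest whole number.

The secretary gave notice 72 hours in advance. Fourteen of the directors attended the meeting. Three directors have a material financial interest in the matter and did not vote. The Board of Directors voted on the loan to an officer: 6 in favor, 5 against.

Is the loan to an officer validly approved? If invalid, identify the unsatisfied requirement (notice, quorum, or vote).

Notice: 72 hours given; 72 required (72 ≥ 72). Satisfied.
Quorum: 14 present, but the 3 interested directors do not count, leaving 11. Quorum is 12. Not satisfied.
Vote: the loan to an officer requires a majority of the disinterested directors present (14 − 3 = 11). A majority of 11 is 6, so 6 affirmative votes are needed; 6 voted in favor. Satisfied. (Moot — without a quorum no business can be validly transacted.)

Invalid — quorum requirement not satisfied.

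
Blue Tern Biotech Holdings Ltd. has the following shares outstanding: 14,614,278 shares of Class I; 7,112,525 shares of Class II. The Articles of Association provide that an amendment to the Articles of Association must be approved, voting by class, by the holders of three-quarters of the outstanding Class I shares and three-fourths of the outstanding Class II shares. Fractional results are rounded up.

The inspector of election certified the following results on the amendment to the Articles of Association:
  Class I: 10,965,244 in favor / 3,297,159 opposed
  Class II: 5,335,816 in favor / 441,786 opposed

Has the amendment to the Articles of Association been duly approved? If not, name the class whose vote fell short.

Class I: 3/4 of 14614278 = 10960708.50, rounded up to 10960709; 10,960,709 required, 10,965,244 in favor — approved.
Class II: 3/4 of 7112525 = 5334393.75, rounded up to 5334394; 5,334,394 required, 5,335,816 in favor — approved.

Approved — every class gave the required vote.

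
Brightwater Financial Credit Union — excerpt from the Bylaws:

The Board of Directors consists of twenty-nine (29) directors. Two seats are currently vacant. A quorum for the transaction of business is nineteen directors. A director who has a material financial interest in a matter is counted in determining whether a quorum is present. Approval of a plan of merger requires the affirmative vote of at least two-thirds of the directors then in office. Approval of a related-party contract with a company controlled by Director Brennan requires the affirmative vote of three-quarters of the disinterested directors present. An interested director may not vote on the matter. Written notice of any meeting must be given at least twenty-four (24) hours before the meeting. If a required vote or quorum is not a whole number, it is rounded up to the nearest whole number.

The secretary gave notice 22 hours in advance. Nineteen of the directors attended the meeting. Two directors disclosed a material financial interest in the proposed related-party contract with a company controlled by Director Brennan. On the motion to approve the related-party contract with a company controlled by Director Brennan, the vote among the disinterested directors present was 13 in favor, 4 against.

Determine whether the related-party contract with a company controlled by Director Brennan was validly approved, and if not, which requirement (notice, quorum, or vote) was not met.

Notice: 22 hours given; 24 required (22 < 24). Not satisfied.
Quorum: 19 present (interested directors count toward quorum); quorum is 19. Satisfied.
Vote: the related-party contract with a company controlled by Director Brennan requires three-fourths of the disinterested directors present (19 − 2 = 17). 3/4 of 17 = 12.75, rounded up to 13, so 13 affirmative votes are needed; 13 voted in favor. Satisfied.

Invalid — notice requirement not satisfied.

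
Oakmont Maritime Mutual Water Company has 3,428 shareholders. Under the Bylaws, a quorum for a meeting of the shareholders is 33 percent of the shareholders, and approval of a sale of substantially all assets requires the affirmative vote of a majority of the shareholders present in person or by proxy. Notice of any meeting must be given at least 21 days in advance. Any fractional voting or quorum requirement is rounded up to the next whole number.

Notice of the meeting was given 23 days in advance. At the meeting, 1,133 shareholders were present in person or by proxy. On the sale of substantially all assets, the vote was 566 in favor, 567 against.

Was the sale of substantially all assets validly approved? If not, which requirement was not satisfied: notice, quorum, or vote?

Invalid — vote requirement not satisfied.

Notice: 23 days given; 21 required. Satisfied.
Quorum: 33% of 3,428 = 1,131.24, rounded up to 1,132; 1,133 present. Satisfied.
Vote: requires a majority of those present (1,133); a majority of 1133 is 567, so 567 needed; 566 in favor. Not satisfied.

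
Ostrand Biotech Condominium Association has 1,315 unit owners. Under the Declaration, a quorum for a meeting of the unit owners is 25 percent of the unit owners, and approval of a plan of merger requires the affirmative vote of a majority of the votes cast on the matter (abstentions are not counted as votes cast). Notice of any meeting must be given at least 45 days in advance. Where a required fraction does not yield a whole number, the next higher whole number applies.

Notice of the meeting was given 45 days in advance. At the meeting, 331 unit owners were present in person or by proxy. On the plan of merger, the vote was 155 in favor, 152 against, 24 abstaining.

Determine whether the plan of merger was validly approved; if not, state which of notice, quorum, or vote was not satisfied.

Valid — all requirements satisfied.

Notice: 45 days given; 45 required. Satisfied.
Quorum: 25% of 1,315 = 328.75, rounded up to 329; 331 present. Satisfied.
Vote: requires a majority of the votes cast (331 − 24 abstaining = 307); a majority of 307 is 154, so 154 needed; 155 in favor. Satisfied.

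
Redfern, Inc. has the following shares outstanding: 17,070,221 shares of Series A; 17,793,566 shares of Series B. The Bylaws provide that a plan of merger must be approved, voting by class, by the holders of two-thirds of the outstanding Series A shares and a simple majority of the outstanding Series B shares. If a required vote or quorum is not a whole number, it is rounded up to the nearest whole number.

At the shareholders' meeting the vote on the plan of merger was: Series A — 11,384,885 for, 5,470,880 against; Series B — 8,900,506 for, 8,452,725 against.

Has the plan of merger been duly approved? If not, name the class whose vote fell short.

Series A: 2/3 of 17070221 = 11380147.33, rounded up to 11380148; 11,380,148 required, 11,384,885 in favor — approved.
Series B: a majority of 17793566 is 8896784; 8,896,784 required, 8,900,506 in favor — approved.

Approved — every class gave the required vote.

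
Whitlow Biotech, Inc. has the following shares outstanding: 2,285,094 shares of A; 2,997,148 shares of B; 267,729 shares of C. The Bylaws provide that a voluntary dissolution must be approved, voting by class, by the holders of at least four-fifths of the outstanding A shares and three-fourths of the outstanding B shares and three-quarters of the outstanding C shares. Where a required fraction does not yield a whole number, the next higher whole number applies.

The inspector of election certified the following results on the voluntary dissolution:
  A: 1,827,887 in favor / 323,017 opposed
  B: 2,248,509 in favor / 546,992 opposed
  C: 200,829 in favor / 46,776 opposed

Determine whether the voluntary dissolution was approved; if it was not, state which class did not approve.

Not approved — the A shares did not give the required vote.

A: 4/5 of 2285094 = 1828075.20, rounded up to 1828076; 1,828,076 required, 1,827,887 in favor — not approved.
B: 3/4 of 2997148 = 2247861; 2,247,861 required, 2,248,509 in favor — approved.
C: 3/4 of 267729 = 200796.75, rounded up to 200797; 200,797 required, 200,829 in favor — approved.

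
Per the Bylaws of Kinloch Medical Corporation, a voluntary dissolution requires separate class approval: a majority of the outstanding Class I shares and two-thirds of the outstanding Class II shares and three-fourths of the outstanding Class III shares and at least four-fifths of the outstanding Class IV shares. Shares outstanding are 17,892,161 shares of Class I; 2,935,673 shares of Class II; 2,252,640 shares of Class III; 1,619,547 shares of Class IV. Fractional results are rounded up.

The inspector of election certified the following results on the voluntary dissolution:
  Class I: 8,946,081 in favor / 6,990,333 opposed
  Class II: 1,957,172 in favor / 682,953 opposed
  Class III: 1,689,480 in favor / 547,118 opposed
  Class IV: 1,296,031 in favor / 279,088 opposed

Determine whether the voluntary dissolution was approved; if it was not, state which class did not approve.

Class I: a majority of 17892161 is 8946081; 8,946,081 required, 8,946,081 in favor — approved.
Class II: 2/3 of 2935673 = 1957115.33, rounded up to 1957116; 1,957,116 required, 1,957,172 in favor — approved.
Class III: 3/4 of 2252640 = 1689480; 1,689,480 required, 1,689,480 in favor — approved.
Class IV: 4/5 of 1619547 = 1295637.60, rounded up to 1295638; 1,295,638 required, 1,296,031 in favor — approved.

Approved — every class gave the required vote.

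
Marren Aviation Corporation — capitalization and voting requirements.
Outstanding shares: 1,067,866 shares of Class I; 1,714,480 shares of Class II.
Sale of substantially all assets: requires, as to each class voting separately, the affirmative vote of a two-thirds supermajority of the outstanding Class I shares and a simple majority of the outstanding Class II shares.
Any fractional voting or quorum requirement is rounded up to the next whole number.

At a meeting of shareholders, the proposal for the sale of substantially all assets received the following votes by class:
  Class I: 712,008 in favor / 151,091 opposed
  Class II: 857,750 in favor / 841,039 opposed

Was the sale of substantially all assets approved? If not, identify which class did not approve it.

Class I: 2/3 of 1067866 = 711910.67, rounded up to 711911; 711,911 required, 712,008 in favor — approved.
Class II: a majority of 1714480 is 857241; 857,241 required, 857,750 in favor — approved.

Approved — every class gave the required vote.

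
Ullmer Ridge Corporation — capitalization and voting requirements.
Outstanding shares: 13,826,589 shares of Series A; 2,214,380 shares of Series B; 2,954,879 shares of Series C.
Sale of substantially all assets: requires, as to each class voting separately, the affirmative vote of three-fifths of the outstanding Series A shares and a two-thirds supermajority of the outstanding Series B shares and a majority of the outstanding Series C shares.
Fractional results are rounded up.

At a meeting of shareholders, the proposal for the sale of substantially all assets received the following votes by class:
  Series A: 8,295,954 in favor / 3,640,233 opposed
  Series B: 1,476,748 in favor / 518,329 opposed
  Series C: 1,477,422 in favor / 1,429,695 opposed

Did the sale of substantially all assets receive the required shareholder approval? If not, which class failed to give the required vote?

Not approved — the Series C shares did not give the required vote.

Series A: 3/5 of 13826589 = 8295953.40, rounded up to 8295954; 8,295,954 required, 8,295,954 in favor — approved.
Series B: 2/3 of 2214380 = 1476253.33, rounded up to 1476254; 1,476,254 required, 1,476,748 in favor — approved.
Series C: a majority of 2954879 is 1477440; 1,477,440 required, 1,477,422 in favor — not approved.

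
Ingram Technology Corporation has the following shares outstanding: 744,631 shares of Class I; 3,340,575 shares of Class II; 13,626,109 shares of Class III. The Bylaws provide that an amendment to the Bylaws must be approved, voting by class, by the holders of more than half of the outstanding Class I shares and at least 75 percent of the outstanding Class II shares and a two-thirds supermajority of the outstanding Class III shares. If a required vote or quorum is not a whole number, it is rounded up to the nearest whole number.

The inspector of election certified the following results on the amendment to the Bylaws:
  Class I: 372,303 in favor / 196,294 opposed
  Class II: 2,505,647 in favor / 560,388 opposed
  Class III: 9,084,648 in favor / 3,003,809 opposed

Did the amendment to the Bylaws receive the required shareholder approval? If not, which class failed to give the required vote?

Class I: a majority of 744631 is 372316; 372,316 required, 372,303 in favor — not approved.
Class II: 3/4 of 3340575 = 2505431.25, rounded up to 2505432; 2,505,432 required, 2,505,647 in favor — approved.
Class III: 2/3 of 13626109 = 9084072.67, rounded up to 9084073; 9,084,073 required, 9,084,648 in favor — approved.

Not approved — the Class I shares did not give the required vote.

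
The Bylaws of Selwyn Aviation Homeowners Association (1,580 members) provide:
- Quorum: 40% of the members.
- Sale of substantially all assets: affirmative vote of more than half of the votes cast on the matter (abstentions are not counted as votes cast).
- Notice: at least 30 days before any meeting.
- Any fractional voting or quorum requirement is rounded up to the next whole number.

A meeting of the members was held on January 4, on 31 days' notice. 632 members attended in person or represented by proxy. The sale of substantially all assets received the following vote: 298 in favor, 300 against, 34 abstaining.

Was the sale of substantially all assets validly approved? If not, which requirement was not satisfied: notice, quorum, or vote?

Invalid — vote requirement not satisfied.

Notice: 31 days given; 30 required. Satisfied.
Quorum: 40% of 1,580 = 632; 632 present. Satisfied.
Vote: requires a majority of the votes cast (632 − 34 abstaining = 598); a majority of 598 is 300, so 300 needed; 298 in favor. Not satisfied.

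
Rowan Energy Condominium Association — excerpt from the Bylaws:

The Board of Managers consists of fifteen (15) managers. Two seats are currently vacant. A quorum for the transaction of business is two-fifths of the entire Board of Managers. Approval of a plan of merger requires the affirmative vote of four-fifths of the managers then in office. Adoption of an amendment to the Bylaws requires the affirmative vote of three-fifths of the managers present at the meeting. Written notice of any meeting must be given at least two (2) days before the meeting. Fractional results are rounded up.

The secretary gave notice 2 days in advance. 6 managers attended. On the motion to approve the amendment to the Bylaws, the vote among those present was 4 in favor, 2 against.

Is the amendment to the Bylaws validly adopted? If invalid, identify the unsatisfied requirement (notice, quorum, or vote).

Notice: 2 days given; 2 required (2 ≥ 2). Satisfied.
Quorum: 6 present; quorum is 6. Satisfied.
Vote: the amendment to the Bylaws requires three-fifths of the managers present (6). 3/5 of 6 = 3.60, rounded up to 4, so 4 affirmative votes are needed; 4 voted in favor. Satisfied.

Valid — all requirements satisfied.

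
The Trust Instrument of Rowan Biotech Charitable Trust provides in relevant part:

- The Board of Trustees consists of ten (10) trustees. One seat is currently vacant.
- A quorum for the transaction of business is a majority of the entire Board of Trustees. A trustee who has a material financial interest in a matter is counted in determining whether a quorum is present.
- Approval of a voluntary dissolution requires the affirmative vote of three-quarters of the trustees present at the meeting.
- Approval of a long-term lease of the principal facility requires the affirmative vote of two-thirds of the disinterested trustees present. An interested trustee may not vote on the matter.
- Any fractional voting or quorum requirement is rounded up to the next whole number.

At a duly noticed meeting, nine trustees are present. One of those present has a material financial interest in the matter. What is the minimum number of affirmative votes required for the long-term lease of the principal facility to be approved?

6

The long-term lease of the principal facility requires two-thirds of the disinterested trustees present (9 − 1 = 8).
2/3 of 8 = 5.33, rounded up to 6.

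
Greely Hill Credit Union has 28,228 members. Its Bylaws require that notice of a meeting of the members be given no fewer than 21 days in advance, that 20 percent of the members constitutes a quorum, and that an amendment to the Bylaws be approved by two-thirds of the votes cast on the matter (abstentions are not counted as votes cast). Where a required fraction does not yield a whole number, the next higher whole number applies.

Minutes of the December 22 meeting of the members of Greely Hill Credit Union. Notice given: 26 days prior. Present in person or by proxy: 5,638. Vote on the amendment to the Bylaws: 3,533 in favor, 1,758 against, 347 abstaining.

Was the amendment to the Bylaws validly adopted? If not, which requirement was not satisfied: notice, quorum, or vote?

Invalid — quorum requirement not satisfied.

Notice: 26 days given; 21 required. Satisfied.
Quorum: 20% of 28,228 = 5,645.60, rounded up to 5,646; 5,638 present. Not satisfied.
Vote: requires two-thirds of the votes cast (5,638 − 347 abstaining = 5,291); 2/3 of 5291 = 3527.33, rounded up to 3528, so 3,528 needed; 3,533 in favor. Satisfied.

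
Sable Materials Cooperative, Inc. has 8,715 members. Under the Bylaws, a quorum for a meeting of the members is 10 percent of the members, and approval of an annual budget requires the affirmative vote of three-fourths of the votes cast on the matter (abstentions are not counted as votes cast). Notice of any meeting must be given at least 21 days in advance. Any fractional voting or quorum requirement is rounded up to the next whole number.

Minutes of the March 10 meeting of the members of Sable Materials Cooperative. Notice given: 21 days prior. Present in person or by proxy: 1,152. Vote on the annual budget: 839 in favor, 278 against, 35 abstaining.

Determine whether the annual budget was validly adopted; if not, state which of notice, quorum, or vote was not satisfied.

Valid — all requirements satisfied.

Notice: 21 days given; 21 required. Satisfied.
Quorum: 10% of 8,715 = 871.50, rounded up to 872; 1,152 present. Satisfied.
Vote: requires three-fourths of the votes cast (1,152 − 35 abstaining = 1,117); 3/4 of 1117 = 837.75, rounded up to 838, so 838 needed; 839 in favor. Satisfied.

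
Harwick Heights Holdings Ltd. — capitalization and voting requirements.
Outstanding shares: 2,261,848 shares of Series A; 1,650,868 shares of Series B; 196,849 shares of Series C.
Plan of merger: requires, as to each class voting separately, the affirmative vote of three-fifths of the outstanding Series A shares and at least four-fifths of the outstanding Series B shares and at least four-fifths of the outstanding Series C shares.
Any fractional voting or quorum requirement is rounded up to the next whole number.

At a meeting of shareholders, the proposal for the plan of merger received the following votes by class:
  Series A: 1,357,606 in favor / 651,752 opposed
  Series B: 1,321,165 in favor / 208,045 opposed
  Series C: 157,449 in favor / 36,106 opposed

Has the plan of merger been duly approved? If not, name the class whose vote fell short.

Not approved — the Series C shares did not give the required vote.

Series A: 3/5 of 2261848 = 1357108.80, rounded up to 1357109; 1,357,109 required, 1,357,606 in favor — approved.
Series B: 4/5 of 1650868 = 1320694.40, rounded up to 1320695; 1,320,695 required, 1,321,165 in favor — approved.
Series C: 4/5 of 196849 = 157479.20, rounded up to 157480; 157,480 required, 157,449 in favor — not approved.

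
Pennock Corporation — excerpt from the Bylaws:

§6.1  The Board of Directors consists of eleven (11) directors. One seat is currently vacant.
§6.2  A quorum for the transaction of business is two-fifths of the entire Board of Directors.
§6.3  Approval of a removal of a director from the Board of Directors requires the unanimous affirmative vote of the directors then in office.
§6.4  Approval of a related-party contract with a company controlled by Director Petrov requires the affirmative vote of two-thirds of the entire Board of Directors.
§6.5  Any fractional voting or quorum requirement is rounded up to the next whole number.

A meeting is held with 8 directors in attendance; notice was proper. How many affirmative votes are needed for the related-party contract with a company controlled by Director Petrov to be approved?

The related-party contract with a company controlled by Director Petrov requires two-thirds of the entire Board of Directors (11).
2/3 of 11 = 7.33, rounded up to 8.

8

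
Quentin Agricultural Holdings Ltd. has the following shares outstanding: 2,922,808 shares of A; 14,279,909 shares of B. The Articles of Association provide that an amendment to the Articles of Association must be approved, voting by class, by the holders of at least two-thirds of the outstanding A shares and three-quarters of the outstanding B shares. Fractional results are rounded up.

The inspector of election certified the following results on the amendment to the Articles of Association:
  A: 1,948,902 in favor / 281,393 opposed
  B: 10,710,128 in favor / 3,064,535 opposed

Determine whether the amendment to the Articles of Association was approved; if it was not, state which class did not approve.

Approved — every class gave the required vote.

A: 2/3 of 2922808 = 1948538.67, rounded up to 1948539; 1,948,539 required, 1,948,902 in favor — approved.
B: 3/4 of 14279909 = 10709931.75, rounded up to 10709932; 10,709,932 required, 10,710,128 in favor — approved.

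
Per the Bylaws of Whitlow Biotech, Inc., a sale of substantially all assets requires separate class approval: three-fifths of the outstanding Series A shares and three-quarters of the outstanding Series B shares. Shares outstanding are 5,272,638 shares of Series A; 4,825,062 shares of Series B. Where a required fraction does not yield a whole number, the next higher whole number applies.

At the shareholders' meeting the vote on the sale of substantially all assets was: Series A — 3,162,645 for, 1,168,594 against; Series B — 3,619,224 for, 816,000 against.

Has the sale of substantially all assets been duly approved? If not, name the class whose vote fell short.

Not approved — the Series A shares did not give the required vote.

Series A: 3/5 of 5272638 = 3163582.80, rounded up to 3163583; 3,163,583 required, 3,162,645 in favor — not approved.
Series B: 3/4 of 4825062 = 3618796.50, rounded up to 3618797; 3,618,797 required, 3,619,224 in favor — approved.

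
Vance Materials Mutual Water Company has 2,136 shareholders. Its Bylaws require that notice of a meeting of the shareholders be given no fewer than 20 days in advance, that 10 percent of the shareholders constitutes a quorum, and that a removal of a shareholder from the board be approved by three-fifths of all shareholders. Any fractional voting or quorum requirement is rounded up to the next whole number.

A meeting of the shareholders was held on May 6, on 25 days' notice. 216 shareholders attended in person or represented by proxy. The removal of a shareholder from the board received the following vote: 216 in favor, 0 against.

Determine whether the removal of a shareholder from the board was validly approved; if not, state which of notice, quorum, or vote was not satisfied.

Invalid — vote requirement not satisfied.

Notice: 25 days given; 20 required. Satisfied.
Quorum: 10% of 2,136 = 213.60, rounded up to 214; 216 present. Satisfied.
Vote: requires three-fifths of all shareholders (2,136); 3/5 of 2136 = 1281.60, rounded up to 1282, so 1,282 needed; 216 in favor. Not satisfied.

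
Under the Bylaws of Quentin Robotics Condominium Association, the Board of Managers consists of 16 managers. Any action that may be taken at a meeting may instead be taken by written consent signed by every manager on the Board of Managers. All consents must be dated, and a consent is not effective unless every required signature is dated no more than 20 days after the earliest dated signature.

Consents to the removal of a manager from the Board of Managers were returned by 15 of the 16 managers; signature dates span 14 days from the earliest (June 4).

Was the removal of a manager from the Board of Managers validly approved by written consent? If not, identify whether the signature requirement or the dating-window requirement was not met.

Not effective — insufficient signatures.

Signatures required: all of 16 — unanimous means all 16, so 16 needed; 15 signed. Insufficient.
Dating window: the latest signature is 14 days after the earliest; the limit is 20 days. Within the window.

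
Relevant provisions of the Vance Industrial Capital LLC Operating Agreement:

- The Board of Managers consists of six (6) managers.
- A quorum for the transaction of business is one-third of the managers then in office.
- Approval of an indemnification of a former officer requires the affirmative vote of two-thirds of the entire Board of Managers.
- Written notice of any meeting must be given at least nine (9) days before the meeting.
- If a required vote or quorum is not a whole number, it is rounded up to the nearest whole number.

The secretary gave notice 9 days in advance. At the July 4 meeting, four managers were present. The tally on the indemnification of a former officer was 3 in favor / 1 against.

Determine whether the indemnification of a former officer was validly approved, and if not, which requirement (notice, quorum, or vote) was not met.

Invalid — vote requirement not satisfied.

Notice: 9 days given; 9 required (9 ≥ 9). Satisfied.
Quorum: 4 present; quorum is 2. Satisfied.
Vote: the indemnification of a former officer requires two-thirds of the entire Board of Managers (6). 2/3 of 6 = 4, so 4 affirmative votes are needed; 3 voted in favor. Not satisfied.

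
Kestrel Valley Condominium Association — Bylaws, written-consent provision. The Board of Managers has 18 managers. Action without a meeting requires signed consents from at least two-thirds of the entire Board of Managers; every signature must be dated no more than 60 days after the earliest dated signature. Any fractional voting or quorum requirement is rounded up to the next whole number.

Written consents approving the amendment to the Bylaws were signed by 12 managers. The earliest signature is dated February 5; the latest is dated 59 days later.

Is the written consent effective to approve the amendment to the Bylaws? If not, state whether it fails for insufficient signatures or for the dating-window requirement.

Signatures required: at least two-thirds of 18 — 2/3 of 18 = 12, so 12 needed; 12 signed. Sufficient.
Dating window: the latest signature is 59 days after the earliest; the limit is 60 days. Within the window.

Effective — both the signature and dating-window requirements are satisfied.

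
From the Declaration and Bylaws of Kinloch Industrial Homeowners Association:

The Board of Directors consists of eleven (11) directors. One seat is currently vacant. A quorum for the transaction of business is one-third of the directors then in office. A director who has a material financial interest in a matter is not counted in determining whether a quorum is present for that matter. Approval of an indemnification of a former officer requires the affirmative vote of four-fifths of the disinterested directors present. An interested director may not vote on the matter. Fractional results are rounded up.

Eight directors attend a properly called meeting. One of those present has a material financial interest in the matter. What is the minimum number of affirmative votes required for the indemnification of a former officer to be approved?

The indemnification of a former officer requires four-fifths of the disinterested directors present (8 − 1 = 7).
4/5 of 7 = 5.60, rounded up to 6.

6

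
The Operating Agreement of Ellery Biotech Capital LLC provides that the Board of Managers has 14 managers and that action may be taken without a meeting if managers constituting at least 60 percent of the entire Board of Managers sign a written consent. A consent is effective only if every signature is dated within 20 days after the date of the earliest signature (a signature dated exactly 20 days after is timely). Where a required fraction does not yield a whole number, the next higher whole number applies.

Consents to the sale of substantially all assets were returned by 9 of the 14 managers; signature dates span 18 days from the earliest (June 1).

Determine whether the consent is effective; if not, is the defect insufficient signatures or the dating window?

Effective — both the signature and dating-window requirements are satisfied.

Signatures required: at least 60 percent of 14 — 3/5 of 14 = 8.40, rounded up to 9, so 9 needed; 9 signed. Sufficient.
Dating window: the latest signature is 18 days after the earliest; the limit is 20 days. Within the window.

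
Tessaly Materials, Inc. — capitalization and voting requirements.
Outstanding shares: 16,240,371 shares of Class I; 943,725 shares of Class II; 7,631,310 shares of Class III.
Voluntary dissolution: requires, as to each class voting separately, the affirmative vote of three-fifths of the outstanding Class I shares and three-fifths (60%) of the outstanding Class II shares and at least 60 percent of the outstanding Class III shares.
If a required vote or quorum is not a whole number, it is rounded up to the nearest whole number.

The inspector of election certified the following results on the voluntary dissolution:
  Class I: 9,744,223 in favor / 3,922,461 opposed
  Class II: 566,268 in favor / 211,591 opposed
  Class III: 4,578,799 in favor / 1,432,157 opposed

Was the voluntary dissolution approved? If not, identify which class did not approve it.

Class I: 3/5 of 16240371 = 9744222.60, rounded up to 9744223; 9,744,223 required, 9,744,223 in favor — approved.
Class II: 3/5 of 943725 = 566235; 566,235 required, 566,268 in favor — approved.
Class III: 3/5 of 7631310 = 4578786; 4,578,786 required, 4,578,799 in favor — approved.

Approved — every class gave the required vote.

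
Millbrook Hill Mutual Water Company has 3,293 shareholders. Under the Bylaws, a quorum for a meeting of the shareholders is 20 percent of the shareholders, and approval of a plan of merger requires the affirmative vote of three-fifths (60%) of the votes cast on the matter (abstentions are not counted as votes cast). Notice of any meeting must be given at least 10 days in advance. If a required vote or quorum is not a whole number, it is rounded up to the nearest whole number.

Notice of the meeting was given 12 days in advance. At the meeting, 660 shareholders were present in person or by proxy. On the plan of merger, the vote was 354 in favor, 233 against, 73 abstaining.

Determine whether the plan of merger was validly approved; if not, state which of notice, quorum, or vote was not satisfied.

Notice: 12 days given; 10 required. Satisfied.
Quorum: 20% of 3,293 = 658.60, rounded up to 659; 660 present. Satisfied.
Vote: requires three-fifths of the votes cast (660 − 73 abstaining = 587); 3/5 of 587 = 352.20, rounded up to 353, so 353 needed; 354 in favor. Satisfied.

Valid — all requirements satisfied.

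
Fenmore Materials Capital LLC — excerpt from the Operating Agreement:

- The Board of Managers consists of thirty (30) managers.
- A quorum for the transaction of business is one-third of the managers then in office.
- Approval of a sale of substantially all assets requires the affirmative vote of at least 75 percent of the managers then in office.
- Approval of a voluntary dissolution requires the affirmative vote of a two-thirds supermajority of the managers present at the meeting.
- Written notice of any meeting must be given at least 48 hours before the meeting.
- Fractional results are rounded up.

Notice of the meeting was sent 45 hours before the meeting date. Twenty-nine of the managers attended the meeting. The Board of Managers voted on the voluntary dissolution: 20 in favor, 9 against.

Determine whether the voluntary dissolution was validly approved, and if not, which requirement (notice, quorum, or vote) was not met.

Invalid — notice requirement not satisfied.

Notice: 45 hours given; 48 required (45 < 48). Not satisfied.
Quorum: 29 present; quorum is 10. Satisfied.
Vote: the voluntary dissolution requires two-thirds of the managers present (29). 2/3 of 29 = 19.33, rounded up to 20, so 20 affirmative votes are needed; 20 voted in favor. Satisfied.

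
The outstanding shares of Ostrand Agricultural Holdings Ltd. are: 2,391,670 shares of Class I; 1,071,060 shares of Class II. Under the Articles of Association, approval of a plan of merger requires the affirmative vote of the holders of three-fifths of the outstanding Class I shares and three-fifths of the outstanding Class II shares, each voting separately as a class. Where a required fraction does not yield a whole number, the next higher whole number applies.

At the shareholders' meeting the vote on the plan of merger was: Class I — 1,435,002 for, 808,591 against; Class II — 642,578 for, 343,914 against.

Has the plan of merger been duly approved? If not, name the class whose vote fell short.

Class I: 3/5 of 2391670 = 1435002; 1,435,002 required, 1,435,002 in favor — approved.
Class II: 3/5 of 1071060 = 642636; 642,636 required, 642,578 in favor — not approved.

Not approved — the Class II shares did not give the required vote.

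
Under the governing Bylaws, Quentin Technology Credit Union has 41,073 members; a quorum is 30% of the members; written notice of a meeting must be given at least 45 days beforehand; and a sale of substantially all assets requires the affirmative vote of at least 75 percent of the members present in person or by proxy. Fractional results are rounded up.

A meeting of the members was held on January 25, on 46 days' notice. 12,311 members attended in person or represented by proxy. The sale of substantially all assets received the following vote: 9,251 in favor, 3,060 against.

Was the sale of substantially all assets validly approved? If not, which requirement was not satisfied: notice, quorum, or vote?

Notice: 46 days given; 45 required. Satisfied.
Quorum: 30% of 41,073 = 12,321.90, rounded up to 12,322; 12,311 present. Not satisfied.
Vote: requires three-fourths of those present (12,311); 3/4 of 12311 = 9233.25, rounded up to 9234, so 9,234 needed; 9,251 in favor. Satisfied.

Invalid — quorum requirement not satisfied.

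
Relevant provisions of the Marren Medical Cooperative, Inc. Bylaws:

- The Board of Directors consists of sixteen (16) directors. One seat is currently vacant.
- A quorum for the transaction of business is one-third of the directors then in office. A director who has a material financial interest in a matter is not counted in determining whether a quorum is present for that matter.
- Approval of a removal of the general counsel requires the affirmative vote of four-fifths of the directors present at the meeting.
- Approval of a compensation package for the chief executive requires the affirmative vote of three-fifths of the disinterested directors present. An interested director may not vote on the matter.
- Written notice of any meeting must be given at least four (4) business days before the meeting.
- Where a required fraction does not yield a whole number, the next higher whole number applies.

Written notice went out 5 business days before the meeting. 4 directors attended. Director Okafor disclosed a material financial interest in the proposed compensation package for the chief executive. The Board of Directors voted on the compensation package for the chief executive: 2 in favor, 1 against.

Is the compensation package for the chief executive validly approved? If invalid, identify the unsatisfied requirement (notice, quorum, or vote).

Invalid — quorum requirement not satisfied.

Notice: 5 business days given; 4 required (5 ≥ 4). Satisfied.
Quorum: 4 present, but the 1 interested director does not count, leaving 3. Quorum is 5. Not satisfied.
Vote: the compensation package for the chief executive requires three-fifths of the disinterested directors present (4 − 1 = 3). 3/5 of 3 = 1.80, rounded up to 2, so 2 affirmative votes are needed; 2 voted in favor. Satisfied. (Moot — without a quorum no business can be validly transacted.)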